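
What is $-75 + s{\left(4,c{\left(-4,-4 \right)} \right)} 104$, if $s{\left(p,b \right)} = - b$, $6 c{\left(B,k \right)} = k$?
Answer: $- \frac{17}{3} \approx -5.6667$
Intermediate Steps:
$c{\left(B,k \right)} = \frac{k}{6}$
$-75 + s{\left(4,c{\left(-4,-4 \right)} \right)} 104 = -75 + - \frac{-4}{6} \cdot 104 = -75 + \left(-1\right) \left(- \frac{2}{3}\right) 104 = -75 + \frac{2}{3} \cdot 104 = -75 + \frac{208}{3} = - \frac{17}{3}$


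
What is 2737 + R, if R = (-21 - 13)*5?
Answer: 2567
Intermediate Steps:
R = -170 (R = -34*5 = -170)
2737 + R = 2737 - 170 = 2567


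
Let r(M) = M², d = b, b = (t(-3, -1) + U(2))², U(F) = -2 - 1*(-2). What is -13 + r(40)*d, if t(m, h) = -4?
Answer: 25587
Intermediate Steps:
U(F) = 0 (U(F) = -2 + 2 = 0)
b = 16 (b = (-4 + 0)² = (-4)² = 16)
d = 16
-13 + r(40)*d = -13 + 40²*16 = -13 + 1600*16 = -13 + 25600 = 25587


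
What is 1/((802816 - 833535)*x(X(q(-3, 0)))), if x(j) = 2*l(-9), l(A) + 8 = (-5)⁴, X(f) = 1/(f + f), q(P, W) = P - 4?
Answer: -1/37907246 ≈ -2.6380e-8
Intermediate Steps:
q(P, W) = -4 + P
X(f) = 1/(2*f)
l(A) = 617 (l(A) = -8 + (-5)⁴ = -8 + 625 = 617)
x(j) = 1234 (x(j) = 2*617 = 1234)
1/((802816 - 833535)*x(X(q(-3, 0)))) = 1/((802816 - 833535)*1234) = (1/1234)/(-30719) = -1/30719*1/1234 = -1/37907246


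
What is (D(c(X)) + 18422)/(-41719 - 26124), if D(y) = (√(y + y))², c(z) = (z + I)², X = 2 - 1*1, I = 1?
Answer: -18430/67843 ≈ -0.27166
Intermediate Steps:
X = 1 (X = 2 - 1 = 1)
c(z) = (1 + z)² (c(z) = (z + 1)² = (1 + z)²)
D(y) = 2*y (D(y) = (√(2*y))² = (√2*√y)² = 2*y)
(D(c(X)) + 18422)/(-41719 - 26124) = (2*(1 + 1)² + 18422)/(-41719 - 26124) = (2*2² + 18422)/(-67843) = (2*4 + 18422)*(-1/67843) = (8 + 18422)*(-1/67843) = 18430*(-1/67843) = -18430/67843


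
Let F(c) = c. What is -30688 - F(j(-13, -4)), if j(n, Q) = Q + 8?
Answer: -30692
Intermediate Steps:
j(n, Q) = 8 + Q
-30688 - F(j(-13, -4)) = -30688 - (8 - 4) = -30688 - 1*4 = -30688 - 4 = -30692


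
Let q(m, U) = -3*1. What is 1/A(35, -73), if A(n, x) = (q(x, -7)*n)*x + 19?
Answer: 1/7684 ≈ 0.00013014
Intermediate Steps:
q(m, U) = -3
A(n, x) = 19 - 3*n*x (A(n, x) = (-3*n)*x + 19 = -3*n*x + 19 = 19 - 3*n*x)
1/A(35, -73) = 1/(19 - 3*35*(-73)) = 1/(19 + 7665) = 1/7684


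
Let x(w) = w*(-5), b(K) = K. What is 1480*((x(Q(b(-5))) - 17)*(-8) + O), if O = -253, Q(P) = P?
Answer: -469160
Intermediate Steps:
x(w) = -5*w
1480*((x(Q(b(-5))) - 17)*(-8) + O) = 1480*((-5*(-5) - 17)*(-8) - 253) = 1480*((25 - 17)*(-8) - 253) = 1480*(8*(-8) - 253) = 1480*(-64 - 253) = 1480*(-317) = -469160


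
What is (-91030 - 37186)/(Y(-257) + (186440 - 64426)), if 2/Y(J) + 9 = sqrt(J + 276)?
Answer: -12762300100/12144939627 - 64108*sqrt(19)/230753852913 ≈ -1.0508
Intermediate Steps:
Y(J) = 2/(-9 + sqrt(276 + J)) (Y(J) = 2/(-9 + sqrt(J + 276)) = 2/(-9 + sqrt(276 + J)))
(-91030 - 37186)/(Y(-257) + (186440 - 64426)) = (-91030 - 37186)/(2/(-9 + sqrt(276 - 257)) + (186440 - 64426)) = -128216/(2/(-9 + sqrt(19)) + 122014) = -128216/(122014 + 2/(-9 + sqrt(19)))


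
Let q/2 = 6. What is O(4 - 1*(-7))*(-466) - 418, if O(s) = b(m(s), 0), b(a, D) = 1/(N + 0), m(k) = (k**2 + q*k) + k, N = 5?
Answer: -2556/5 ≈ -511.20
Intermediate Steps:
q = 12 (q = 2*6 = 12)
m(k) = k**2 + 13*k (m(k) = (k**2 + 12*k) + k = k**2 + 13*k)
b(a, D) = 1/5 (b(a, D) = 1/(5 + 0) = 1/5)
O(s) = 1/5
O(4 - 1*(-7))*(-466) - 418 = (1/5)*(-466) - 418 = -466/5 - 418 = -2556/5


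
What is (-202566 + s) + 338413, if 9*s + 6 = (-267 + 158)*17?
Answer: 1220764/9 ≈ 1.3564e+5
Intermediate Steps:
s = -1859/9 (s = -2/3 + ((-267 + 158)*17)/9 = -2/3 + (-109*17)/9 = -2/3 + (1/9)*(-1853) = -2/3 - 1853/9 = -1859/9 ≈ -206.56)
(-202566 + s) + 338413 = (-202566 - 1859/9) + 338413 = -1824953/9 + 338413 = 1220764/9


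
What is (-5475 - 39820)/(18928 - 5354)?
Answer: -45295/13574 ≈ -3.3369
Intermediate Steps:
(-5475 - 39820)/(18928 - 5354) = -45295/13574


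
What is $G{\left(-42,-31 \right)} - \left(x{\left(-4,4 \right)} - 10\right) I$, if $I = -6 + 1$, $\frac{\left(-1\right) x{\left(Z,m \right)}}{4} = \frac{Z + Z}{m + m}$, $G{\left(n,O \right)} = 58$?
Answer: $28$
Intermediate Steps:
$x{\left(Z,m \right)} = - \frac{4 Z}{m}$ ($x{\left(Z,m \right)} = - 4 \frac{Z + Z}{m + m} = - 4 \frac{2 Z}{2 m} = - 4 \cdot 2 Z \frac{1}{2 m} = - 4 \frac{Z}{m} = - \frac{4 Z}{m}$)
$I = -5$
$G{\left(-42,-31 \right)} - \left(x{\left(-4,4 \right)} - 10\right) I = 58 - \left(\left(-4\right) \left(-4\right) \frac{1}{4} - 10\right) \left(-5\right) = 58 - \left(4 - 10\right) \left(-5\right) = 58 - \left(-6\right) \left(-5\right) = 58 - 30 = 28$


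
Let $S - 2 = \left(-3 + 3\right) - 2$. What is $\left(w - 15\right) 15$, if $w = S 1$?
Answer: $-225$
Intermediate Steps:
$S = 0$ ($S = 2 + \left(\left(-3 + 3\right) - 2\right) = 2 + \left(0 - 2\right) = 2 - 2 = 0$)
$w = 0$ ($w = 0 \cdot 1 = 0$)
$\left(w - 15\right) 15 = \left(0 - 15\right) 15 = \left(-15\right) 15 = -225$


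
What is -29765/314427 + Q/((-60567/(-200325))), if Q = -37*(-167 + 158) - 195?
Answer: 2896828158065/6347966703 ≈ 456.34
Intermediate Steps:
Q = 138 (Q = -37*(-9) - 195 = 333 - 195 = 138)
-29765/314427 + Q/((-60567/(-200325))) = -29765/314427 + 138/((-60567/(-200325))) = -29765*1/314427 + 138/((-60567*(-1/200325))) = -29765/314427 + 138/(20189/66775) = -29765/314427 + 138*(66775/20189) = -29765/314427 + 9214950/20189 = 2896828158065/6347966703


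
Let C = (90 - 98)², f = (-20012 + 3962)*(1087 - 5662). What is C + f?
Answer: 73428814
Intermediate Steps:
f = 73428750 (f = -16050*(-4575) = 73428750)
C = 64 (C = (-8)² = 64)
C + f = 64 + 73428750 = 73428814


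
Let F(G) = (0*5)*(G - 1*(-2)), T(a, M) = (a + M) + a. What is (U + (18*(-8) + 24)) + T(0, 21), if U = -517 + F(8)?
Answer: -616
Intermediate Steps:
T(a, M) = M + 2*a (T(a, M) = (M + a) + a = M + 2*a)
F(G) = 0 (F(G) = 0*(G + 2) = 0*(2 + G) = 0)
U = -517 (U = -517 + 0 = -517)
(U + (18*(-8) + 24)) + T(0, 21) = (-517 + (18*(-8) + 24)) + (21 + 2*0) = (-517 + (-144 + 24)) + (21 + 0) = (-517 - 120) + 21 = -637 + 21 = -616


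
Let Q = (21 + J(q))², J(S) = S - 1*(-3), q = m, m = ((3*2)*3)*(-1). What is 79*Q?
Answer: 2844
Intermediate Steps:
m = -18 (m = (6*3)*(-1) = 18*(-1) = -18)
q = -18
J(S) = 3 + S (J(S) = S + 3 = 3 + S)
Q = 36 (Q = (21 + (3 - 18))² = (21 - 15)² = 6² = 36)
79*Q = 79*36 = 2844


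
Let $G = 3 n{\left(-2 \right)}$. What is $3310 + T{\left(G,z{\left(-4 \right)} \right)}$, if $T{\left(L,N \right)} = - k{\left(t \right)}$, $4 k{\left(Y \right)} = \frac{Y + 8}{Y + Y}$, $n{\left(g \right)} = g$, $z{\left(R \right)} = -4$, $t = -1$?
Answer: $\frac{26487}{8} \approx 3310.9$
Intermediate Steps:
$k{\left(Y \right)} = \frac{8 + Y}{8 Y}$ ($k{\left(Y \right)} = \frac{\left(Y + 8\right) \frac{1}{Y + Y}}{4} = \frac{\left(8 + Y\right) \frac{1}{2 Y}}{4} = \frac{\frac{1}{2} \frac{1}{Y} \left(8 + Y\right)}{4} = \frac{8 + Y}{8 Y}$)
$G = -6$ ($G = 3 \left(-2\right) = -6$)
$T{\left(L,N \right)} = \frac{7}{8}$ ($T{\left(L,N \right)} = - \frac{8 - 1}{8 \left(-1\right)} = - \frac{\left(-1\right) 7}{8} = \left(-1\right) \left(- \frac{7}{8}\right) = \frac{7}{8}$)
$3310 + T{\left(G,z{\left(-4 \right)} \right)} = 3310 + \frac{7}{8} = \frac{26487}{8}$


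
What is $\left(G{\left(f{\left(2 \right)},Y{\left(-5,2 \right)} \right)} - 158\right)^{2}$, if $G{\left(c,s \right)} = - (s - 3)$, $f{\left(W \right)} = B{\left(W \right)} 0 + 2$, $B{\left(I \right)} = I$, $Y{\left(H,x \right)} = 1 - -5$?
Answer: $25921$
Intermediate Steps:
$Y{\left(H,x \right)} = 6$ ($Y{\left(H,x \right)} = 1 + 5 = 6$)
$f{\left(W \right)} = 2$ ($f{\left(W \right)} = W 0 + 2 = 0 + 2 = 2$)
$G{\left(c,s \right)} = 3 - s$ ($G{\left(c,s \right)} = - (-3 + s) = 3 - s$)
$\left(G{\left(f{\left(2 \right)},Y{\left(-5,2 \right)} \right)} - 158\right)^{2} = \left(\left(3 - 6\right) - 158\right)^{2} = \left(-3 - 158\right)^{2} = \left(-161\right)^{2} = 25921$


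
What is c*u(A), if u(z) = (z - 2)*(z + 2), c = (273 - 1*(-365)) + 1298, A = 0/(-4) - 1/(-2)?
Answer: -7260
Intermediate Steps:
A = 1/2 (A = 0*(-1/4) - 1*(-1/2) = 0 + 1/2 = 1/2 ≈ 0.50000)
c = 1936 (c = (273 + 365) + 1298 = 638 + 1298 = 1936)
u(z) = (-2 + z)*(2 + z)
c*u(A) = 1936*(-4 + (1/2)**2) = 1936*(-4 + 1/4) = 1936*(-15/4) = -7260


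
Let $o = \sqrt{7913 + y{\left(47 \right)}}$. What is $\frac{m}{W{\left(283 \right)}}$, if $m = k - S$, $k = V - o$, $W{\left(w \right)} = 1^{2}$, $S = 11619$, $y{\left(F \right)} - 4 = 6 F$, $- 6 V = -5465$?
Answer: $- \frac{64249}{6} - 3 \sqrt{911} \approx -10799.0$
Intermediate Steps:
$V = \frac{5465}{6}$ ($V = \left(- \frac{1}{6}\right) \left(-5465\right) = \frac{5465}{6} \approx 910.83$)
$y{\left(F \right)} = 4 + 6 F$
$o = 3 \sqrt{911}$ ($o = \sqrt{7913 + \left(4 + 6 \cdot 47\right)} = \sqrt{7913 + \left(4 + 282\right)} = \sqrt{7913 + 286} = \sqrt{8199} = 3 \sqrt{911} \approx 90.548$)
$W{\left(w \right)} = 1$
$k = \frac{5465}{6} - 3 \sqrt{911} \approx 820.29$
$m = - \frac{64249}{6} - 3 \sqrt{911}$ ($m = \left(\frac{5465}{6} - 3 \sqrt{911}\right) - 11619 = - \frac{64249}{6} - 3 \sqrt{911} \approx -10799.0$)
$\frac{m}{W{\left(283 \right)}} = \frac{- \frac{64249}{6} - 3 \sqrt{911}}{1} = \left(- \frac{64249}{6} - 3 \sqrt{911}\right) 1 = - \frac{64249}{6} - 3 \sqrt{911}$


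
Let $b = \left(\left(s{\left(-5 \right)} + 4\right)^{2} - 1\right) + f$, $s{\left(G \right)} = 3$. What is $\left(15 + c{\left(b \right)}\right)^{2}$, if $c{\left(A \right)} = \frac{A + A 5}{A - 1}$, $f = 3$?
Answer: $\frac{278784}{625} \approx 446.05$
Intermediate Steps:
$b = 51$ ($b = \left(\left(3 + 4\right)^{2} - 1\right) + 3 = \left(7^{2} - 1\right) + 3 = \left(49 - 1\right) + 3 = 48 + 3 = 51$)
$c{\left(A \right)} = \frac{6 A}{-1 + A}$ ($c{\left(A \right)} = \frac{A + 5 A}{-1 + A} = \frac{6 A}{-1 + A}$)
$\left(15 + c{\left(b \right)}\right)^{2} = \left(15 + 6 \cdot 51 \frac{1}{-1 + 51}\right)^{2} = \left(15 + 6 \cdot 51 \cdot \frac{1}{50}\right)^{2} = \left(15 + \frac{153}{25}\right)^{2} = \left(\frac{528}{25}\right)^{2} = \frac{278784}{625}$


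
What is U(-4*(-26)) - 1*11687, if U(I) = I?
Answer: -11583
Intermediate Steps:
U(-4*(-26)) - 1*11687 = -4*(-26) - 1*11687 = 104 - 11687 = -11583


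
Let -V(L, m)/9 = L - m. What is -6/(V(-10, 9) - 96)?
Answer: -2/25 ≈ -0.080000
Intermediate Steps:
V(L, m) = -9*L + 9*m (V(L, m) = -9*(L - m) = -9*L + 9*m)
-6/(V(-10, 9) - 96) = -6/((-9*(-10) + 9*9) - 96) = -6/((90 + 81) - 96) = -6/(171 - 96) = -6/75 = -6*1/75 = -2/25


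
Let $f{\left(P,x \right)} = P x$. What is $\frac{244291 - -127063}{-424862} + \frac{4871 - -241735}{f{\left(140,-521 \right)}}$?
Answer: $- \frac{32965019783}{7747358570} \approx -4.255$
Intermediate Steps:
$\frac{244291 - -127063}{-424862} + \frac{4871 - -241735}{f{\left(140,-521 \right)}} = \frac{244291 - -127063}{-424862} + \frac{4871 - -241735}{140 \left(-521\right)} = \left(244291 + 127063\right) \left(- \frac{1}{424862}\right) + \frac{4871 + 241735}{-72940} = 371354 \left(- \frac{1}{424862}\right) + 246606 \left(- \frac{1}{72940}\right) = - \frac{185677}{212431} - \frac{123303}{36470} = - \frac{32965019783}{7747358570}$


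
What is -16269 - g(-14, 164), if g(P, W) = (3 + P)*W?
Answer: -14465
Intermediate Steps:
g(P, W) = W*(3 + P)
-16269 - g(-14, 164) = -16269 - 164*(3 - 14) = -16269 - 164*(-11) = -16269 - 1*(-1804) = -16269 + 1804 = -14465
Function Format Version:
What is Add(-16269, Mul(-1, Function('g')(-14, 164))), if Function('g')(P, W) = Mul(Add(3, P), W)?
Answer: -14465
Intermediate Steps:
Function('g')(P, W) = Mul(W, Add(3, P))
Add(-16269, Mul(-1, Function('g')(-14, 164))) = Add(-16269, Mul(-1, Mul(164, Add(3, -14)))) = Add(-16269, Mul(-1, Mul(164, -11))) = Add(-16269, Mul(-1, -1804)) = Add(-16269, 1804) = -14465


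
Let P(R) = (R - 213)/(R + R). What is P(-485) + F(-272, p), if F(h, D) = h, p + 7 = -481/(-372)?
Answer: -131571/485 ≈ -271.28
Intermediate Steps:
p = -2123/372 (p = -7 - 481/(-372) = -7 - 481*(-1/372) = -7 + 481/372 = -2123/372 ≈ -5.7070)
P(R) = (-213 + R)/(2*R) (P(R) = (-213 + R)/((2*R)) = (-213 + R)*(1/(2*R)) = (-213 + R)/(2*R))
P(-485) + F(-272, p) = (½)*(-213 - 485)/(-485) - 272 = (½)*(-1/485)*(-698) - 272 = 349/485 - 272 = -131571/485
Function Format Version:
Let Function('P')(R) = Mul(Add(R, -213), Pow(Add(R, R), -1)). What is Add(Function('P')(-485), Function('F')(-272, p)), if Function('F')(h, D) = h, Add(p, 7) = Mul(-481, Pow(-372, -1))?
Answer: Rational(-131571, 485) ≈ -271.28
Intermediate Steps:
p = Rational(-2123, 372) (p = Add(-7, Mul(-481, Pow(-372, -1))) = Add(-7, Mul(-481, Rational(-1, 372))) = Add(-7, Rational(481, 372)) = Rational(-2123, 372) ≈ -5.7070)
Function('P')(R) = Mul(Rational(1, 2), Pow(R, -1), Add(-213, R)) (Function('P')(R) = Mul(Add(-213, R), Pow(Mul(2, R), -1)) = Mul(Add(-213, R), Mul(Rational(1, 2), Pow(R, -1))) = Mul(Rational(1, 2), Pow(R, -1), Add(-213, R)))
Add(Function('P')(-485), Function('F')(-272, p)) = Add(Mul(Rational(1, 2), Pow(-485, -1), Add(-213, -485)), -272) = Add(Mul(Rational(1, 2), Rational(-1, 485), -698), -272) = Add(Rational(349, 485), -272) = Rational(-131571, 485)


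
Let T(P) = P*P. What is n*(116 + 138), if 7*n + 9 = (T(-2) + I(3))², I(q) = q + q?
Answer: 3302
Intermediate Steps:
T(P) = P²
I(q) = 2*q
n = 13 (n = -9/7 + ((-2)² + 2*3)²/7 = -9/7 + (4 + 6)²/7 = -9/7 + (⅐)*10² = -9/7 + (⅐)*100 = -9/7 + 100/7 = 13)
n*(116 + 138) = 13*(116 + 138) = 13*254 = 3302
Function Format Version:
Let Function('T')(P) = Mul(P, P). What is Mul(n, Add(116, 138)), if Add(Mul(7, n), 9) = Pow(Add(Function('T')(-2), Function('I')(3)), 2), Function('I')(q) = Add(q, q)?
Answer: 3302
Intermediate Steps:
Function('T')(P) = Pow(P, 2)
Function('I')(q) = Mul(2, q)
n = 13 (n = Add(Rational(-9, 7), Mul(Rational(1, 7), Pow(Add(Pow(-2, 2), Mul(2, 3)), 2))) = Add(Rational(-9, 7), Mul(Rational(1, 7), Pow(Add(4, 6), 2))) = Add(Rational(-9, 7), Mul(Rational(1, 7), Pow(10, 2))) = Add(Rational(-9, 7), Mul(Rational(1, 7), 100)) = Add(Rational(-9, 7), Rational(100, 7)) = 13)
Mul(n, Add(116, 138)) = Mul(13, Add(116, 138)) = Mul(13, 254) = 3302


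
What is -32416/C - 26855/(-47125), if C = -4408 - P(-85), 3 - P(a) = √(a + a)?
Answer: 1452156284561/183383082675 + 32416*I*√170/19457091 ≈ 7.9187 + 0.021722*I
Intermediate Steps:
P(a) = 3 - √2*√a (P(a) = 3 - √(a + a) = 3 - √(2*a) = 3 - √2*√a)
C = -4411 + I*√170 (C = -4408 - (3 - √2*√(-85)) = -4408 - (3 - √2*I*√85) = -4408 - (3 - I*√170) = -4408 + (-3 + I*√170) = -4411 + I*√170 ≈ -4411.0 + 13.038*I)
-32416/C - 26855/(-47125) = -32416/(-4411 + I*√170) - 26855/(-47125) = -32416/(-4411 + I*√170) - 26855*(-1/47125) = -32416/(-4411 + I*√170) + 5371/9425 = 5371/9425 - 32416/(-4411 + I*√170)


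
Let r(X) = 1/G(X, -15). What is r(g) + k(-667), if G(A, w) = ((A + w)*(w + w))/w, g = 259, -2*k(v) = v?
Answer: 162749/488 ≈ 333.50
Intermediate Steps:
k(v) = -v/2
G(A, w) = 2*A + 2*w (G(A, w) = ((A + w)*(2*w))/w = (2*w*(A + w))/w = 2*A + 2*w)
r(X) = 1/(-30 + 2*X) (r(X) = 1/(2*X + 2*(-15)) = 1/(2*X - 30) = 1/(-30 + 2*X))
r(g) + k(-667) = 1/(2*(-15 + 259)) - ½*(-667) = (½)/244 + 667/2 = (½)*(1/244) + 667/2 = 1/488 + 667/2 = 162749/488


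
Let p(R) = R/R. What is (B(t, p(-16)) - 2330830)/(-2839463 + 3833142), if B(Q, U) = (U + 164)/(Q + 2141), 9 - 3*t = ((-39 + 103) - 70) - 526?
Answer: -16231899625/6919980556 ≈ -2.3457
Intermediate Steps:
p(R) = 1
t = 541/3 (t = 3 - (((-39 + 103) - 70) - 526)/3 = 3 - ((64 - 70) - 526)/3 = 3 - (-6 - 526)/3 = 3 - ⅓*(-532) = 3 + 532/3 = 541/3 ≈ 180.33)
B(Q, U) = (164 + U)/(2141 + Q)
(B(t, p(-16)) - 2330830)/(-2839463 + 3833142) = ((164 + 1)/(2141 + 541/3) - 2330830)/(-2839463 + 3833142) = (165/(6964/3) - 2330830)/993679 = ((3/6964)*165 - 2330830)*(1/993679) = (495/6964 - 2330830)*(1/993679) = -16231899625/6964*1/993679 = -16231899625/6919980556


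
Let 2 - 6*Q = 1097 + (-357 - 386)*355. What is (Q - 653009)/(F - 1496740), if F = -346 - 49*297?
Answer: 1827692/4534917 ≈ 0.40303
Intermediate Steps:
Q = 131335/3 (Q = 1/3 - (1097 + (-357 - 386)*355)/6 = 1/3 - (1097 - 743*355)/6 = 1/3 - (1097 - 263765)/6 = 1/3 - 1/6*(-262668) = 1/3 + 43778 = 131335/3 ≈ 43778.)
F = -14899 (F = -346 - 14553 = -14899)
(Q - 653009)/(F - 1496740) = (131335/3 - 653009)/(-14899 - 1496740) = -1827692/3/(-1511639) = -1827692/3*(-1/1511639) = 1827692/4534917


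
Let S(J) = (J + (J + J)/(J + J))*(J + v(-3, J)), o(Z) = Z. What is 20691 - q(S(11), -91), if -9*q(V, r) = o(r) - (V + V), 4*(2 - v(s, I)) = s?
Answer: 185798/9 ≈ 20644.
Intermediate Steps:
v(s, I) = 2 - s/4
S(J) = (1 + J)*(11/4 + J) (S(J) = (J + (J + J)/(J + J))*(J + (2 - ¼*(-3))) = (J + (2*J)/((2*J)))*(J + (2 + ¾)) = (J + (2*J)*(1/(2*J)))*(J + 11/4) = (J + 1)*(11/4 + J) = (1 + J)*(11/4 + J))
q(V, r) = -r/9 + 2*V/9 (q(V, r) = -(r - (V + V))/9 = -(r - 2*V)/9 = -r/9 + 2*V/9)
20691 - q(S(11), -91) = 20691 - (-⅑*(-91) + 2*(11/4 + 11² + (15/4)*11)/9) = 20691 - (91/9 + 2*(11/4 + 121 + 165/4)/9) = 20691 - (91/9 + (2/9)*165) = 20691 - (91/9 + 110/3) = 20691 - 1*421/9 = 20691 - 421/9 = 185798/9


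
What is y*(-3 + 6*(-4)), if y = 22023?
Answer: -594621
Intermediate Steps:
y*(-3 + 6*(-4)) = 22023*(-3 + 6*(-4)) = 22023*(-3 - 24) = 22023*(-27) = -594621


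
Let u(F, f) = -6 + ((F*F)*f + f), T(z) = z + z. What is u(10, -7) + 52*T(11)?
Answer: 431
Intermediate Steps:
T(z) = 2*z
u(F, f) = -6 + f + f*F² (u(F, f) = -6 + (F²*f + f) = -6 + (f*F² + f) = -6 + (f + f*F²) = -6 + f + f*F²)
u(10, -7) + 52*T(11) = (-6 - 7 - 7*10²) + 52*(2*11) = (-6 - 7 - 7*100) + 52*22 = (-6 - 7 - 700) + 1144 = -713 + 1144 = 431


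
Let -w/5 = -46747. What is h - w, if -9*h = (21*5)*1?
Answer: -701240/3 ≈ -2.3375e+5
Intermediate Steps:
h = -35/3 (h = -21*5/9 = -35/3 ≈ -11.667)
w = 233735 (w = -5*(-46747) = 233735)
h - w = -35/3 - 1*233735 = -35/3 - 233735 = -701240/3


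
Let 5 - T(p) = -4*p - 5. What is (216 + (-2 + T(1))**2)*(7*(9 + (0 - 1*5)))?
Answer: 10080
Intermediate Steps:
T(p) = 10 + 4*p (T(p) = 5 - (-4*p - 5) = 5 - (-5 - 4*p) = 5 + (5 + 4*p) = 10 + 4*p)
(216 + (-2 + T(1))**2)*(7*(9 + (0 - 1*5))) = (216 + (-2 + (10 + 4*1))**2)*(7*(9 + (0 - 1*5))) = (216 + (-2 + (10 + 4))**2)*(7*(9 + (0 - 5))) = (216 + (-2 + 14)**2)*(7*(9 - 5)) = (216 + 12**2)*(7*4) = (216 + 144)*28 = 360*28 = 10080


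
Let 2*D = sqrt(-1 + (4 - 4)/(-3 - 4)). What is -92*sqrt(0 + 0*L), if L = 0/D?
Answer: 0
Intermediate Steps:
D = I/2 (D = sqrt(-1 + (4 - 4)/(-3 - 4))/2 = sqrt(-1 + 0/(-7))/2 = sqrt(-1 + 0*(-1/7))/2 = sqrt(-1 + 0)/2 = sqrt(-1)/2 = I/2 ≈ 0.5*I)
L = 0 (L = 0/((I/2)) = 0*(-2*I) = 0)
-92*sqrt(0 + 0*L) = -92*sqrt(0 + 0*0) = -92*sqrt(0 + 0) = -92*sqrt(0) = -92*0 = 0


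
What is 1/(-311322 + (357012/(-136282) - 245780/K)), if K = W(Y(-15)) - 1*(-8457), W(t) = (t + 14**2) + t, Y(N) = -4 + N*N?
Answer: -123948479/38591562620648 ≈ -3.2118e-6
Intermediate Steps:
Y(N) = -4 + N**2
W(t) = 196 + 2*t (W(t) = (t + 196) + t = (196 + t) + t = 196 + 2*t)
K = 9095 (K = (196 + 2*(-4 + (-15)**2)) - 1*(-8457) = (196 + 2*(-4 + 225)) + 8457 = (196 + 2*221) + 8457 = (196 + 442) + 8457 = 638 + 8457 = 9095)
1/(-311322 + (357012/(-136282) - 245780/K)) = 1/(-311322 + (357012/(-136282) - 245780/9095)) = 1/(-311322 + (357012*(-1/136282) - 245780*1/9095)) = 1/(-311322 + (-178506/68141 - 49156/1819)) = 1/(-311322 - 3674241410/123948479) = 1/(-38591562620648/123948479) = -123948479/38591562620648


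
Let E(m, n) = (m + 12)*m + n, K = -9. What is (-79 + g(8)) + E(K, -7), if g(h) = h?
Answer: -105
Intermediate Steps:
E(m, n) = n + m*(12 + m) (E(m, n) = (12 + m)*m + n = m*(12 + m) + n = n + m*(12 + m))
(-79 + g(8)) + E(K, -7) = (-79 + 8) + (-7 + (-9)² + 12*(-9)) = -71 + (-7 + 81 - 108) = -71 - 34 = -105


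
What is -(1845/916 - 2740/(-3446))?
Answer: -4433855/1578268 ≈ -2.8093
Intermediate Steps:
-(1845/916 - 2740/(-3446)) = -(1845*(1/916) - 2740*(-1/3446)) = -(1845/916 + 1370/1723) = -1*4433855/1578268 = -4433855/1578268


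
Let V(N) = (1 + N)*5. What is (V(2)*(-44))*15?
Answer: -9900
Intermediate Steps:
V(N) = 5 + 5*N
(V(2)*(-44))*15 = ((5 + 5*2)*(-44))*15 = ((5 + 10)*(-44))*15 = (15*(-44))*15 = -660*15 = -9900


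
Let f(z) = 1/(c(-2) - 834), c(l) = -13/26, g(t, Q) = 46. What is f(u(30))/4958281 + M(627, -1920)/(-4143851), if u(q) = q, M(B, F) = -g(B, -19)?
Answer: 380658777792/34291904348138639 ≈ 1.1101e-5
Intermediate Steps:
c(l) = -½ (c(l) = -13*1/26 = -½)
M(B, F) = -46 (M(B, F) = -1*46 = -46)
f(z) = -2/1669 (f(z) = 1/(-½ - 834) = 1/(-1669/2) = -2/1669)
f(u(30))/4958281 + M(627, -1920)/(-4143851) = -2/1669/4958281 - 46/(-4143851) = -2/1669*1/4958281 - 46*(-1/4143851) = -2/8275370989 + 46/4143851 = 380658777792/34291904348138639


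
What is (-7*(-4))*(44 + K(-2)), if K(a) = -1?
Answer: 1204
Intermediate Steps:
(-7*(-4))*(44 + K(-2)) = (-7*(-4))*(44 - 1) = 28*43 = 1204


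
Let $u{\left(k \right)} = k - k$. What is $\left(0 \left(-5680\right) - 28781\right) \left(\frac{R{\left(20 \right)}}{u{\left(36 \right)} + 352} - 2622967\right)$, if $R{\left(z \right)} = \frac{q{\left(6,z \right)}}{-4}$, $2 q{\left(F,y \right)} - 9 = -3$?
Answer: $\frac{106292191509959}{1408} \approx 7.5492 \cdot 10^{10}$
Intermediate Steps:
$q{\left(F,y \right)} = 3$ ($q{\left(F,y \right)} = \frac{9}{2} + \frac{1}{2} \left(-3\right) = \frac{9}{2} - \frac{3}{2} = 3$)
$u{\left(k \right)} = 0$
$R{\left(z \right)} = - \frac{3}{4}$ ($R{\left(z \right)} = \frac{1}{-4} \cdot 3 = \left(- \frac{1}{4}\right) 3 = - \frac{3}{4}$)
$\left(0 \left(-5680\right) - 28781\right) \left(\frac{R{\left(20 \right)}}{u{\left(36 \right)} + 352} - 2622967\right) = \left(0 \left(-5680\right) - 28781\right) \left(- \frac{3}{4 \left(0 + 352\right)} - 2622967\right) = \left(0 - 28781\right) \left(- \frac{3}{4 \cdot 352} - 2622967\right) = - 28781 \left(\left(- \frac{3}{4}\right) \frac{1}{352} - 2622967\right) = - 28781 \left(- \frac{3}{1408} - 2622967\right) = \left(-28781\right) \left(- \frac{3693137539}{1408}\right) = \frac{106292191509959}{1408}$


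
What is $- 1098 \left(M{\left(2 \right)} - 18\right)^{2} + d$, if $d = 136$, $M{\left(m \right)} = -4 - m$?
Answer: $-632312$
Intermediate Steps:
$- 1098 \left(M{\left(2 \right)} - 18\right)^{2} + d = - 1098 \left(\left(-4 - 2\right) - 18\right)^{2} + 136 = - 1098 \left(-6 - 18\right)^{2} + 136 = - 1098 \left(-24\right)^{2} + 136 = \left(-1098\right) 576 + 136 = -632448 + 136 = -632312$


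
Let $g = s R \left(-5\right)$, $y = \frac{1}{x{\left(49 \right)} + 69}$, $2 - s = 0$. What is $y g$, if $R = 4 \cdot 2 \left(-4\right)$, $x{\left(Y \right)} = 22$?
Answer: $\frac{320}{91} \approx 3.5165$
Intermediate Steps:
$s = 2$ ($s = 2 - 0 = 2 + 0 = 2$)
$R = -32$ ($R = 8 \left(-4\right) = -32$)
$y = \frac{1}{91}$ ($y = \frac{1}{22 + 69} = \frac{1}{91} \approx 0.010989$)
$g = 320$ ($g = 2 \left(-32\right) \left(-5\right) = \left(-64\right) \left(-5\right) = 320$)
$y g = \frac{1}{91} \cdot 320 = \frac{320}{91}$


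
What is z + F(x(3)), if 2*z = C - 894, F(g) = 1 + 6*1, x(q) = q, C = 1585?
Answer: 705/2 ≈ 352.50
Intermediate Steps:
F(g) = 7 (F(g) = 1 + 6 = 7)
z = 691/2 (z = (1585 - 894)/2 = (½)*691 = 691/2 ≈ 345.50)
z + F(x(3)) = 691/2 + 7 = 705/2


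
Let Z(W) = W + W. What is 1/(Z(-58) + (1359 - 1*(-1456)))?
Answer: 1/2699 ≈ 0.00037051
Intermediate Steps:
Z(W) = 2*W
1/(Z(-58) + (1359 - 1*(-1456))) = 1/(2*(-58) + (1359 - 1*(-1456))) = 1/(-116 + (1359 + 1456)) = 1/(-116 + 2815) = 1/2699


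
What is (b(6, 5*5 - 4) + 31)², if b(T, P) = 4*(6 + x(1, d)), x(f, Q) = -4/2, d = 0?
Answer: 2209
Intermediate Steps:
x(f, Q) = -2 (x(f, Q) = -4*½ = -2)
b(T, P) = 16 (b(T, P) = 4*(6 - 2) = 4*4 = 16)
(b(6, 5*5 - 4) + 31)² = (16 + 31)² = 47² = 2209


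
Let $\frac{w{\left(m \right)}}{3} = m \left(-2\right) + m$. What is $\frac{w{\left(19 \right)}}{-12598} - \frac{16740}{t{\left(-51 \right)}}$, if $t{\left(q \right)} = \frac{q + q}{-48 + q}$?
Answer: $- \frac{3479692611}{214166} \approx -16248.0$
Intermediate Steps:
$t{\left(q \right)} = \frac{2 q}{-48 + q}$
$w{\left(m \right)} = - 3 m$ ($w{\left(m \right)} = 3 \left(m \left(-2\right) + m\right) = 3 \left(- 2 m + m\right) = 3 \left(- m\right) = - 3 m$)
$\frac{w{\left(19 \right)}}{-12598} - \frac{16740}{t{\left(-51 \right)}} = \frac{\left(-3\right) 19}{-12598} - \frac{16740}{2 \left(-51\right) \frac{1}{-48 - 51}} = \left(-57\right) \left(- \frac{1}{12598}\right) - \frac{16740}{2 \left(-51\right) \frac{1}{-99}} = \frac{57}{12598} - \frac{16740}{2 \left(-51\right) \left(- \frac{1}{99}\right)} = \frac{57}{12598} - \frac{16740}{\frac{34}{33}} = \frac{57}{12598} - \frac{276210}{17} = - \frac{3479692611}{214166}$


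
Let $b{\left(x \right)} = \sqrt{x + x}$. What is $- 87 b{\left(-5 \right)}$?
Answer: $- 87 i \sqrt{10} \approx - 275.12 i$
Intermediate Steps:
$b{\left(x \right)} = \sqrt{2} \sqrt{x}$ ($b{\left(x \right)} = \sqrt{2 x} = \sqrt{2} \sqrt{x}$)
$- 87 b{\left(-5 \right)} = - 87 \sqrt{2} \sqrt{-5} = - 87 \sqrt{2} i \sqrt{5} = - 87 i \sqrt{10}$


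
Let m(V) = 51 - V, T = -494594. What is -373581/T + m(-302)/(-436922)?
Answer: 40762791500/54024749917 ≈ 0.75452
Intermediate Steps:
-373581/T + m(-302)/(-436922) = -373581/(-494594) + (51 - 1*(-302))/(-436922) = -373581*(-1/494594) + (51 + 302)*(-1/436922) = 373581/494594 + 353*(-1/436922) = 373581/494594 - 353/436922 = 40762791500/54024749917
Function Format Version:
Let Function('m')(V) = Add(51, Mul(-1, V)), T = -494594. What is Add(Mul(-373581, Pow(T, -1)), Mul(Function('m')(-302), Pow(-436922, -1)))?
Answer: Rational(40762791500, 54024749917) ≈ 0.75452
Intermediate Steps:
Add(Mul(-373581, Pow(T, -1)), Mul(Function('m')(-302), Pow(-436922, -1))) = Add(Mul(-373581, Pow(-494594, -1)), Mul(Add(51, Mul(-1, -302)), Pow(-436922, -1))) = Add(Mul(-373581, Rational(-1, 494594)), Mul(Add(51, 302), Rational(-1, 436922))) = Add(Rational(373581, 494594), Mul(353, Rational(-1, 436922))) = Add(Rational(373581, 494594), Rational(-353, 436922)) = Rational(40762791500, 54024749917)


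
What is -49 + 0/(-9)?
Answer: -49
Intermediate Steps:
-49 + 0/(-9) = -49 + 0*(-⅑) = -49 + 0 = -49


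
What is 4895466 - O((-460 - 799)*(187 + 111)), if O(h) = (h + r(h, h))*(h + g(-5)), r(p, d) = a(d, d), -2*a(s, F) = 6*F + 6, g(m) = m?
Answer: 281530587973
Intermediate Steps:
a(s, F) = -3 - 3*F (a(s, F) = -(6*F + 6)/2 = -(6 + 6*F)/2 = -3 - 3*F)
r(p, d) = -3 - 3*d
O(h) = (-5 + h)*(-3 - 2*h) (O(h) = (h + (-3 - 3*h))*(h - 5) = (-3 - 2*h)*(-5 + h) = (-5 + h)*(-3 - 2*h))
4895466 - O((-460 - 799)*(187 + 111)) = 4895466 - (15 - 2*(-460 - 799)²*(187 + 111)² + 7*((-460 - 799)*(187 + 111))) = 4895466 - (15 - 2*(-1259*298)² + 7*(-1259*298)) = 4895466 - (15 - 2*(-375182)² + 7*(-375182)) = 4895466 - (15 - 2*140761533124 - 2626274) = 4895466 - (15 - 281523066248 - 2626274) = 4895466 - 1*(-281525692507) = 4895466 + 281525692507 = 281530587973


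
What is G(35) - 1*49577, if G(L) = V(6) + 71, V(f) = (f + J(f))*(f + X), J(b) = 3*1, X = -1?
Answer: -49461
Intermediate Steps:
J(b) = 3
V(f) = (-1 + f)*(3 + f) (V(f) = (f + 3)*(f - 1) = (3 + f)*(-1 + f) = (-1 + f)*(3 + f))
G(L) = 116 (G(L) = (-3 + 6² + 2*6) + 71 = (-3 + 36 + 12) + 71 = 45 + 71 = 116)
G(35) - 1*49577 = 116 - 1*49577 = 116 - 49577 = -49461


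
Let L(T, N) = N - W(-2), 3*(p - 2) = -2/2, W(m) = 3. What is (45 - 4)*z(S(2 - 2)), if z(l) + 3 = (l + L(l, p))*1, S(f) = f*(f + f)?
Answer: -533/3 ≈ -177.67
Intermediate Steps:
p = 5/3 (p = 2 + (-2/2)/3 = 2 + (-2*1/2)/3 = 2 + (1/3)*(-1) = 2 - 1/3 = 5/3 ≈ 1.6667)
S(f) = 2*f**2 (S(f) = f*(2*f) = 2*f**2)
L(T, N) = -3 + N (L(T, N) = N - 1*3 = N - 3 = -3 + N)
z(l) = -13/3 + l (z(l) = -3 + (l + (-3 + 5/3))*1 = -3 + (l - 4/3)*1 = -3 + (-4/3 + l)*1 = -3 + (-4/3 + l) = -13/3 + l)
(45 - 4)*z(S(2 - 2)) = (45 - 4)*(-13/3 + 2*(2 - 2)**2) = 41*(-13/3 + 2*0**2) = 41*(-13/3 + 2*0) = 41*(-13/3 + 0) = 41*(-13/3) = -533/3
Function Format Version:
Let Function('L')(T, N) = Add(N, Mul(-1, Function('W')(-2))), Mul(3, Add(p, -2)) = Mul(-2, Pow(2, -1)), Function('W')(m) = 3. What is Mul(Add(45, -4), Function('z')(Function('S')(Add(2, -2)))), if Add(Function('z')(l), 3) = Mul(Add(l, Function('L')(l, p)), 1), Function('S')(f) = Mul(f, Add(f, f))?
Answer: Rational(-533, 3) ≈ -177.67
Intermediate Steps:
p = Rational(5, 3) (p = Add(2, Mul(Rational(1, 3), Mul(-2, Pow(2, -1)))) = Add(2, Mul(Rational(1, 3), Mul(-2, Rational(1, 2)))) = Add(2, Mul(Rational(1, 3), -1)) = Add(2, Rational(-1, 3)) = Rational(5, 3) ≈ 1.6667)
Function('S')(f) = Mul(2, Pow(f, 2)) (Function('S')(f) = Mul(f, Mul(2, f)) = Mul(2, Pow(f, 2)))
Function('L')(T, N) = Add(-3, N) (Function('L')(T, N) = Add(N, Mul(-1, 3)) = Add(N, -3) = Add(-3, N))
Function('z')(l) = Add(Rational(-13, 3), l) (Function('z')(l) = Add(-3, Mul(Add(l, Add(-3, Rational(5, 3))), 1)) = Add(-3, Mul(Add(l, Rational(-4, 3)), 1)) = Add(-3, Mul(Add(Rational(-4, 3), l), 1)) = Add(-3, Add(Rational(-4, 3), l)) = Add(Rational(-13, 3), l))
Mul(Add(45, -4), Function('z')(Function('S')(Add(2, -2)))) = Mul(Add(45, -4), Add(Rational(-13, 3), Mul(2, Pow(Add(2, -2), 2)))) = Mul(41, Add(Rational(-13, 3), Mul(2, Pow(0, 2)))) = Mul(41, Add(Rational(-13, 3), Mul(2, 0))) = Mul(41, Add(Rational(-13, 3), 0)) = Mul(41, Rational(-13, 3)) = Rational(-533, 3)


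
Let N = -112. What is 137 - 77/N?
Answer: 2203/16 ≈ 137.69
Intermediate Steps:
137 - 77/N = 137 - 77/(-112) = 137 - 77*(-1/112) = 137 + 11/16 = 2203/16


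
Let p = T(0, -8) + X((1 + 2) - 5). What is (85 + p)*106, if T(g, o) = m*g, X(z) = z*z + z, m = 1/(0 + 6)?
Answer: 9222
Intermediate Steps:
m = ⅙ (m = 1/6 = ⅙ ≈ 0.16667)
X(z) = z + z² (X(z) = z² + z = z + z²)
T(g, o) = g/6
p = 2 (p = (⅙)*0 + ((1 + 2) - 5)*(1 + ((1 + 2) - 5)) = 0 + (3 - 5)*(1 + (3 - 5)) = 0 - 2*(1 - 2) = 0 - 2*(-1) = 0 + 2 = 2)
(85 + p)*106 = (85 + 2)*106 = 87*106 = 9222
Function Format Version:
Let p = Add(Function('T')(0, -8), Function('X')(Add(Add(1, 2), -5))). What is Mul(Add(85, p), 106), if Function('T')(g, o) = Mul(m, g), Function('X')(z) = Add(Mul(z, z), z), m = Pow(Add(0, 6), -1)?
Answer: 9222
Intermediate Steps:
m = Rational(1, 6) (m = Pow(6, -1) = Rational(1, 6) ≈ 0.16667)
Function('X')(z) = Add(z, Pow(z, 2)) (Function('X')(z) = Add(Pow(z, 2), z) = Add(z, Pow(z, 2)))
Function('T')(g, o) = Mul(Rational(1, 6), g)
p = 2 (p = Add(Mul(Rational(1, 6), 0), Mul(Add(Add(1, 2), -5), Add(1, Add(Add(1, 2), -5)))) = Add(0, Mul(Add(3, -5), Add(1, Add(3, -5)))) = Add(0, Mul(-2, Add(1, -2))) = Add(0, Mul(-2, -1)) = Add(0, 2) = 2)
Mul(Add(85, p), 106) = Mul(Add(85, 2), 106) = Mul(87, 106) = 9222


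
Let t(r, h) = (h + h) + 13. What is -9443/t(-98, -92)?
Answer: 497/9 ≈ 55.222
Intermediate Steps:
t(r, h) = 13 + 2*h (t(r, h) = 2*h + 13 = 13 + 2*h)
-9443/t(-98, -92) = -9443/(13 + 2*(-92)) = -9443/(13 - 184) = -9443/(-171) = -9443*(-1/171) = 497/9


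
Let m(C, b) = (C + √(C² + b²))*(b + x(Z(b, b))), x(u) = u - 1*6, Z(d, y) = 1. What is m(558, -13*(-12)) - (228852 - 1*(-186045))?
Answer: -330639 + 4530*√373 ≈ -2.4315e+5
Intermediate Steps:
x(u) = -6 + u (x(u) = u - 6 = -6 + u)
m(C, b) = (-5 + b)*(C + √(C² + b²)) (m(C, b) = (C + √(C² + b²))*(b + (-6 + 1)) = (C + √(C² + b²))*(b - 5) = (C + √(C² + b²))*(-5 + b) = (-5 + b)*(C + √(C² + b²)))
m(558, -13*(-12)) - (228852 - 1*(-186045)) = (-5*558 - 5*√(558² + (-13*(-12))²) + 558*(-13*(-12)) + (-13*(-12))*√(558² + (-13*(-12))²)) - (228852 - 1*(-186045)) = (-2790 - 5*√(311364 + 156²) + 558*156 + 156*√(311364 + 156²)) - (228852 + 186045) = (-2790 - 5*√(311364 + 24336) + 87048 + 156*√(311364 + 24336)) - 1*414897 = (-2790 - 150*√373 + 87048 + 156*√335700) - 414897 = (-2790 - 150*√373 + 87048 + 156*(30*√373)) - 414897 = (-2790 - 150*√373 + 87048 + 4680*√373) - 414897 = (84258 + 4530*√373) - 414897 = -330639 + 4530*√373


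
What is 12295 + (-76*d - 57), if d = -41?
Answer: 15354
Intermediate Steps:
12295 + (-76*d - 57) = 12295 + (-76*(-41) - 57) = 12295 + (3116 - 57) = 12295 + 3059 = 15354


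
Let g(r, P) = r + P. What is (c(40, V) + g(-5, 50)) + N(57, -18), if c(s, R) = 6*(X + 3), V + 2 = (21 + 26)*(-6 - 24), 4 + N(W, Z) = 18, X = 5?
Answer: 107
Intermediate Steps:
N(W, Z) = 14 (N(W, Z) = -4 + 18 = 14)
V = -1412 (V = -2 + (21 + 26)*(-6 - 24) = -2 + 47*(-30) = -2 - 1410 = -1412)
g(r, P) = P + r
c(s, R) = 48 (c(s, R) = 6*(5 + 3) = 6*8 = 48)
(c(40, V) + g(-5, 50)) + N(57, -18) = (48 + (50 - 5)) + 14 = (48 + 45) + 14 = 93 + 14 = 107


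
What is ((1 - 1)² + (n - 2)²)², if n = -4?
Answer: 1296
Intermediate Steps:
((1 - 1)² + (n - 2)²)² = ((1 - 1)² + (-4 - 2)²)² = (0² + (-6)²)² = (0 + 36)² = 36² = 1296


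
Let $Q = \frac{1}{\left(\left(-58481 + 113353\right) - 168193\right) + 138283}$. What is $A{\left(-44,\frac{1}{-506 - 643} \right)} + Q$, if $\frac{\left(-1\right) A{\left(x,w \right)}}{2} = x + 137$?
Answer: $- \frac{4642931}{24962} \approx -186.0$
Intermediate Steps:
$A{\left(x,w \right)} = -274 - 2 x$ ($A{\left(x,w \right)} = - 2 \left(x + 137\right) = - 2 \left(137 + x\right) = -274 - 2 x$)
$Q = \frac{1}{24962}$ ($Q = \frac{1}{\left(54872 - 168193\right) + 138283} = \frac{1}{-113321 + 138283} = \frac{1}{24962} \approx 4.0061 \cdot 10^{-5}$)
$A{\left(-44,\frac{1}{-506 - 643} \right)} + Q = \left(-274 - -88\right) + \frac{1}{24962} = \left(-274 + 88\right) + \frac{1}{24962} = -186 + \frac{1}{24962} = - \frac{4642931}{24962}$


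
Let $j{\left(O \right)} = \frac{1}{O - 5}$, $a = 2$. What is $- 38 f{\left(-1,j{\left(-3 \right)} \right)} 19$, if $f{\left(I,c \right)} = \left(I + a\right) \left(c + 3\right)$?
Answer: $- \frac{8303}{4} \approx -2075.8$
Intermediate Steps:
$j{\left(O \right)} = \frac{1}{-5 + O}$
$f{\left(I,c \right)} = \left(2 + I\right) \left(3 + c\right)$ ($f{\left(I,c \right)} = \left(I + 2\right) \left(c + 3\right) = \left(2 + I\right) \left(3 + c\right)$)
$- 38 f{\left(-1,j{\left(-3 \right)} \right)} 19 = - 38 \left(6 + \frac{2}{-5 - 3} + 3 \left(-1\right) - \frac{1}{-5 - 3}\right) 19 = - 38 \left(6 + \frac{2}{-8} - 3 - \frac{1}{-8}\right) 19 = - 38 \left(6 + 2 \left(- \frac{1}{8}\right) - 3 - - \frac{1}{8}\right) 19 = - 38 \left(6 - \frac{1}{4} - 3 + \frac{1}{8}\right) 19 = \left(-38\right) \frac{23}{8} \cdot 19 = \left(- \frac{437}{4}\right) 19 = - \frac{8303}{4}$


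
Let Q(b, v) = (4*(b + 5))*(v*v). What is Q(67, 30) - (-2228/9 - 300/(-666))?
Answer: 86395886/333 ≈ 2.5945e+5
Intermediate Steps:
Q(b, v) = v**2*(20 + 4*b) (Q(b, v) = (4*(5 + b))*v**2 = (20 + 4*b)*v**2 = v**2*(20 + 4*b))
Q(67, 30) - (-2228/9 - 300/(-666)) = 4*30**2*(5 + 67) - (-2228/9 - 300/(-666)) = 4*900*72 - (-2228*1/9 - 300*(-1/666)) = 259200 - (-2228/9 + 50/111) = 259200 - 1*(-82286/333) = 259200 + 82286/333 = 86395886/333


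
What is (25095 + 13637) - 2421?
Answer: 36311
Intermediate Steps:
(25095 + 13637) - 2421 = 38732 - 2421 = 36311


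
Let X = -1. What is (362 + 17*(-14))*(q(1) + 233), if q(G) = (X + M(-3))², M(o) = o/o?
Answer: 28892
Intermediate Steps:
M(o) = 1
q(G) = 0 (q(G) = (-1 + 1)² = 0² = 0)
(362 + 17*(-14))*(q(1) + 233) = (362 + 17*(-14))*(0 + 233) = (362 - 238)*233 = 124*233 = 28892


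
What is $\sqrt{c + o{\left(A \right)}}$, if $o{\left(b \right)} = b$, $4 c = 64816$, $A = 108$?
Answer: $2 \sqrt{4078} \approx 127.72$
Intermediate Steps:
$c = 16204$ ($c = \frac{1}{4} \cdot 64816 = 16204$)
$\sqrt{c + o{\left(A \right)}} = \sqrt{16204 + 108} = \sqrt{16312} = 2 \sqrt{4078}$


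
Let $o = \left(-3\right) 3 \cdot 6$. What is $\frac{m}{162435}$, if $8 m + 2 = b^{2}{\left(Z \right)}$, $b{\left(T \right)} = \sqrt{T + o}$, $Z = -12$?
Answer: $- \frac{1}{19110} \approx -5.2329 \cdot 10^{-5}$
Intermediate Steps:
$o = -54$ ($o = \left(-9\right) 6 = -54$)
$b{\left(T \right)} = \sqrt{-54 + T}$ ($b{\left(T \right)} = \sqrt{T - 54} = \sqrt{-54 + T}$)
$m = - \frac{17}{2}$ ($m = - \frac{1}{4} + \frac{\left(\sqrt{-54 - 12}\right)^{2}}{8} = - \frac{1}{4} + \frac{\left(\sqrt{-66}\right)^{2}}{8} = - \frac{1}{4} + \frac{\left(i \sqrt{66}\right)^{2}}{8} = - \frac{1}{4} + \frac{1}{8} \left(-66\right) = - \frac{1}{4} - \frac{33}{4} = - \frac{17}{2} \approx -8.5$)
$\frac{m}{162435} = - \frac{17}{2 \cdot 162435} = \left(- \frac{17}{2}\right) \frac{1}{162435} = - \frac{1}{19110}$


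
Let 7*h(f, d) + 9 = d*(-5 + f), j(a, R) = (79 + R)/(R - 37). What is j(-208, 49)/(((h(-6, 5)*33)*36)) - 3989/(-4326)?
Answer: 4733885/5139288 ≈ 0.92112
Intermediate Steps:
j(a, R) = (79 + R)/(-37 + R)
h(f, d) = -9/7 + d*(-5 + f)/7 (h(f, d) = -9/7 + (d*(-5 + f))/7 = -9/7 + d*(-5 + f)/7)
j(-208, 49)/(((h(-6, 5)*33)*36)) - 3989/(-4326) = ((79 + 49)/(-37 + 49))/((((-9/7 - 5/7*5 + (1/7)*5*(-6))*33)*36)) - 3989/(-4326) = (128/12)/((((-9/7 - 25/7 - 30/7)*33)*36)) - 3989*(-1/4326) = ((1/12)*128)/((-64/7*33*36)) + 3989/4326 = 32/(3*((-2112/7*36))) + 3989/4326 = 32/(3*(-76032/7)) + 3989/4326 = (32/3)*(-7/76032) + 3989/4326 = -7/7128 + 3989/4326 = 4733885/5139288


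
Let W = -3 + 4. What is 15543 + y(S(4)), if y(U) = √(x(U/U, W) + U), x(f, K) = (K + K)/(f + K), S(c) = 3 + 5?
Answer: 15546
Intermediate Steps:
S(c) = 8
W = 1
x(f, K) = 2*K/(K + f) (x(f, K) = (2*K)/(K + f) = 2*K/(K + f))
y(U) = √(1 + U) (y(U) = √(2*1/(1 + U/U) + U) = √(2*1/(1 + 1) + U) = √(2*1/2 + U) = √(2*1*(½) + U) = √(1 + U))
15543 + y(S(4)) = 15543 + √(1 + 8) = 15543 + √9 = 15543 + 3 = 15546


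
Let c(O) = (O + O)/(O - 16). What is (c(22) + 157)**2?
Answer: 243049/9 ≈ 27005.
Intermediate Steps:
c(O) = 2*O/(-16 + O) (c(O) = (2*O)/(-16 + O) = 2*O/(-16 + O))
(c(22) + 157)**2 = (2*22/(-16 + 22) + 157)**2 = (2*22/6 + 157)**2 = (2*22*(1/6) + 157)**2 = (22/3 + 157)**2 = (493/3)**2 = 243049/9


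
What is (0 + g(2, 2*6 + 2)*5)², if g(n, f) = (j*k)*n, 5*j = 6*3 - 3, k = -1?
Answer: 900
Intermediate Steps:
j = 3 (j = (6*3 - 3)/5 = (18 - 3)/5 = (⅕)*15 = 3)
g(n, f) = -3*n (g(n, f) = (3*(-1))*n = -3*n)
(0 + g(2, 2*6 + 2)*5)² = (0 - 3*2*5)² = (0 - 6*5)² = (0 - 30)² = (-30)² = 900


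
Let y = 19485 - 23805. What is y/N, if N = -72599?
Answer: 4320/72599 ≈ 0.059505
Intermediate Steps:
y = -4320
y/N = -4320/(-72599) = -4320*(-1/72599) = 4320/72599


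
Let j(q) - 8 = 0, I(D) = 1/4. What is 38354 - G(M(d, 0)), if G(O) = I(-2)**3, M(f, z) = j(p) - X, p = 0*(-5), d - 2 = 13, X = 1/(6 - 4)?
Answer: 2454655/64 ≈ 38354.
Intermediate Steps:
I(D) = 1/4
X = 1/2 ≈ 0.50000
d = 15 (d = 2 + 13 = 15)
p = 0
j(q) = 8 (j(q) = 8 + 0 = 8)
M(f, z) = 15/2 (M(f, z) = 8 - 1*1/2 = 8 - 1/2 = 15/2)
G(O) = 1/64 (G(O) = (1/4)**3 = 1/64)
38354 - G(M(d, 0)) = 38354 - 1*1/64 = 38354 - 1/64 = 2454655/64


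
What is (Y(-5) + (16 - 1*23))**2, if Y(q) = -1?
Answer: 64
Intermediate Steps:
(Y(-5) + (16 - 1*23))**2 = (-1 + (16 - 1*23))**2 = (-1 + (16 - 23))**2 = (-1 - 7)**2 = (-8)**2 = 64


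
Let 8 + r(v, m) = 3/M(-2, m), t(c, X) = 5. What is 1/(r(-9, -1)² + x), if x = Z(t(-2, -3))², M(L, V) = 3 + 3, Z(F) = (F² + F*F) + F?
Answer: 4/12325 ≈ 0.00032454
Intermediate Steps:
Z(F) = F + 2*F² (Z(F) = (F² + F²) + F = 2*F² + F = F + 2*F²)
M(L, V) = 6
r(v, m) = -15/2 (r(v, m) = -8 + 3/6 = -8 + 3*(⅙) = -8 + ½ = -15/2)
x = 3025 (x = (5*(1 + 2*5))² = (5*(1 + 10))² = (5*11)² = 55² = 3025)
1/(r(-9, -1)² + x) = 1/((-15/2)² + 3025) = 1/(225/4 + 3025) = 1/(12325/4) = 4/12325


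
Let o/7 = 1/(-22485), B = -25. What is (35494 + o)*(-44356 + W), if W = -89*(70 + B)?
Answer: -38596071796463/22485 ≈ -1.7165e+9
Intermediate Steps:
o = -7/22485 (o = 7/(-22485) = 7*(-1/22485) = -7/22485 ≈ -0.00031132)
W = -4005 (W = -89*(70 - 25) = -89*45 = -4005)
(35494 + o)*(-44356 + W) = (35494 - 7/22485)*(-44356 - 4005) = (798082583/22485)*(-48361) = -38596071796463/22485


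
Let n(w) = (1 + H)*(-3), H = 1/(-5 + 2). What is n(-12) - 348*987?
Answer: -343478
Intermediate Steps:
H = -⅓ (H = 1/(-3) = -⅓ ≈ -0.33333)
n(w) = -2 (n(w) = (1 - ⅓)*(-3) = (⅔)*(-3) = -2)
n(-12) - 348*987 = -2 - 348*987 = -2 - 343476 = -343478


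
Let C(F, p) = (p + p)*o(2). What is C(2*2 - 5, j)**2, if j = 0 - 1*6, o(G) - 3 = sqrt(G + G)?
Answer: 3600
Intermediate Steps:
o(G) = 3 + sqrt(2)*sqrt(G) (o(G) = 3 + sqrt(G + G) = 3 + sqrt(2*G) = 3 + sqrt(2)*sqrt(G))
j = -6 (j = 0 - 6 = -6)
C(F, p) = 10*p (C(F, p) = (p + p)*(3 + sqrt(2)*sqrt(2)) = (2*p)*(3 + 2) = (2*p)*5 = 10*p)
C(2*2 - 5, j)**2 = (10*(-6))**2 = (-60)**2 = 3600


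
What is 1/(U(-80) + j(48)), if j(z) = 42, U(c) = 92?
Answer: 1/134 ≈ 0.0074627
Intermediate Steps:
1/(U(-80) + j(48)) = 1/(92 + 42) = 1/134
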